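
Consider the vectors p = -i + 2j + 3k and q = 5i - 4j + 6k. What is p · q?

p · q = (-1)·5 + 2·(-4) + 3·6 = -5 - 8 + 18 = 5

5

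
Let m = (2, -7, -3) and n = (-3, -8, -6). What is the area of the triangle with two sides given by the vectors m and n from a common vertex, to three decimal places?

i: (-7)·(-6) - (-3)·(-8) = 42 - 24 = 18
j: (-3)·(-3) - 2·(-6) = 9 - (-12) = 21
k: 2·(-8) - (-7)·(-3) = -16 - 21 = -37
m × n = (18, 21, -37)
|m × n| = √(18² + 21² + (-37)²) = √2134 ≈ 46.1952
area = ½ · 46.1952 ≈ 23.098

23.098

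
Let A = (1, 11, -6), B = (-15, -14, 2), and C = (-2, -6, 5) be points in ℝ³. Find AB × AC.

AB = (-16, -25, 8)
AC = (-3, -17, 11)
i: (-25)·11 - 8·(-17) = -275 - (-136) = -139
j: 8·(-3) - (-16)·11 = -24 - (-176) = 152
k: (-16)·(-17) - (-25)·(-3) = 272 - 75 = 197
AB × AC = (-139, 152, 197)

(-139, 152, 197)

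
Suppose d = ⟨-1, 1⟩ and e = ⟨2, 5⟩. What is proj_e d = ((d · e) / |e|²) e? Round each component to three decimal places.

d · e = (-1)·2 + 1·5 = -2 + 5 = 3
|e|² = 4 + 25 = 29
proj_e d = (3/29) · (2, 5) ≈ (0.207, 0.517)

(0.207, 0.517)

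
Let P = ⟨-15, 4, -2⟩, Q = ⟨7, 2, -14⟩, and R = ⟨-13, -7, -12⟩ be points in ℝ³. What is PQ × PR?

PQ = (22, -2, -12)
PR = (2, -11, -10)
i: (-2)·(-10) - (-12)·(-11) = 20 - 132 = -112
j: (-12)·2 - 22·(-10) = -24 - (-220) = 196
k: 22·(-11) - (-2)·2 = -242 - (-4) = -238
PQ × PR = (-112, 196, -238)

(-112, 196, -238)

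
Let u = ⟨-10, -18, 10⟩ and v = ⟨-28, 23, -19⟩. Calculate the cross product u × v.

(112, -470, -734)

i: (-18)·(-19) - 10·23 = 342 - 230 = 112
j: 10·(-28) - (-10)·(-19) = -280 - 190 = -470
k: (-10)·23 - (-18)·(-28) = -230 - 504 = -734
u × v = (112, -470, -734)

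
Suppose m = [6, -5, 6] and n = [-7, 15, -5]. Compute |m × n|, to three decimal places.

i: (-5)·(-5) - 6·15 = 25 - 90 = -65
j: 6·(-7) - 6·(-5) = -42 - (-30) = -12
k: 6·15 - (-5)·(-7) = 90 - 35 = 55
m × n = (-65, -12, 55)
|m × n| = √((-65)² + (-12)² + 55²) = √7394 ≈ 85.9884

85.988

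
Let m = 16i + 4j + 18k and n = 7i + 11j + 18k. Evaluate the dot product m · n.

m · n = 16·7 + 4·11 + 18·18 = 112 + 44 + 324 = 480

480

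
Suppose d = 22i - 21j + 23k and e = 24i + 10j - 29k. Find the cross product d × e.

(379, 1190, 724)

i: (-21)·(-29) - 23·10 = 609 - 230 = 379
j: 23·24 - 22·(-29) = 552 - (-638) = 1190
k: 22·10 - (-21)·24 = 220 - (-504) = 724
d × e = (379, 1190, 724)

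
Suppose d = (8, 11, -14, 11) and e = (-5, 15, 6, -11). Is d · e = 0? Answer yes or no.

no

d · e = 8·(-5) + 11·15 + (-14)·6 + 11·(-11) = -40 + 165 - 84 - 121 = -80
Nonzero, so the vectors are not orthogonal.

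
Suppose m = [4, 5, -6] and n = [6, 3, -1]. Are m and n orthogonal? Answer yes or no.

m · n = 4·6 + 5·3 + (-6)·(-1) = 24 + 15 + 6 = 45
Nonzero, so the vectors are not orthogonal.

no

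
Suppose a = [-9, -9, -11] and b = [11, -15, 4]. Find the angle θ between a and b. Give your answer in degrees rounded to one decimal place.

91.4

a · b = (-9)·11 + (-9)·(-15) + (-11)·4 = -99 + 135 - 44 = -8
|a|² = 81 + 81 + 121 = 283,  |a| = √283 ≈ 16.822604
|b|² = 121 + 225 + 16 = 362,  |b| = √362 ≈ 19.026298
cos θ = -8 / (16.822604 · 19.026298) ≈ -0.02499
θ = arccos(-0.02499) ≈ 91.4°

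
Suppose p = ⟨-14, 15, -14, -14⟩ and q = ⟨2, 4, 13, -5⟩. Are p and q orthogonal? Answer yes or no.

no

p · q = (-14)·2 + 15·4 + (-14)·13 + (-14)·(-5) = -28 + 60 - 182 + 70 = -80
Nonzero, so the vectors are not orthogonal.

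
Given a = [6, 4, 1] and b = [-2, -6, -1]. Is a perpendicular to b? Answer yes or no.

no

a · b = 6·(-2) + 4·(-6) + 1·(-1) = -12 - 24 - 1 = -37
Nonzero, so the vectors are not orthogonal.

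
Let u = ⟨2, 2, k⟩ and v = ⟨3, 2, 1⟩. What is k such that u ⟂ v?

-10

u · v = 2·3 + 2·2 + k·1 = 10 + 1k
Set equal to 0: 1k = -10, so k = -10.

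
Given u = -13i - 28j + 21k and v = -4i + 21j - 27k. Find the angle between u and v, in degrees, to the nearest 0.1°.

u · v = (-13)·(-4) + (-28)·21 + 21·(-27) = 52 - 588 - 567 = -1103
|u|² = 169 + 784 + 441 = 1394,  |u| = √1394 ≈ 37.336309
|v|² = 16 + 441 + 729 = 1186,  |v| = √1186 ≈ 34.438351
cos θ = -1103 / (37.336309 · 34.438351) ≈ -0.85783
θ = arccos(-0.85783) ≈ 149.1°

149.1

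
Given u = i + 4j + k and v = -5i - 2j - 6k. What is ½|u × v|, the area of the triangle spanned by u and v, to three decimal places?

14.221

i: 4·(-6) - 1·(-2) = -24 - (-2) = -22
j: 1·(-5) - 1·(-6) = -5 - (-6) = 1
k: 1·(-2) - 4·(-5) = -2 - (-20) = 18
u × v = (-22, 1, 18)
|u × v| = √((-22)² + 1² + 18²) = √809 ≈ 28.4429
area = ½ · 28.4429 ≈ 14.221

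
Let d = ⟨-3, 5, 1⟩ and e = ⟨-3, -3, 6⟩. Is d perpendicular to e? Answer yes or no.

d · e = (-3)·(-3) + 5·(-3) + 1·6 = 9 - 15 + 6 = 0
Zero, so the vectors are orthogonal.

yes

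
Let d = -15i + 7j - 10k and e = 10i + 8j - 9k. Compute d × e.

i: 7·(-9) - (-10)·8 = -63 - (-80) = 17
j: (-10)·10 - (-15)·(-9) = -100 - 135 = -235
k: (-15)·8 - 7·10 = -120 - 70 = -190
d × e = (17, -235, -190)

(17, -235, -190)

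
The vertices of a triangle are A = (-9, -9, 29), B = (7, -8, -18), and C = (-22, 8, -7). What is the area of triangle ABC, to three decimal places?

AB = (16, 1, -47),  AC = (-13, 17, -36)
i: 1·(-36) - (-47)·17 = -36 - (-799) = 763
j: (-47)·(-13) - 16·(-36) = 611 - (-576) = 1187
k: 16·17 - 1·(-13) = 272 - (-13) = 285
AB × AC = (763, 1187, 285)
|AB × AC| = √2072363 ≈ 1439.5704
area = ½ · 1439.5704 ≈ 719.785

719.785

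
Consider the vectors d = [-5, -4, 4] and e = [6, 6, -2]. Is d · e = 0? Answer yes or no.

no

d · e = (-5)·6 + (-4)·6 + 4·(-2) = -30 - 24 - 8 = -62
Nonzero, so the vectors are not orthogonal.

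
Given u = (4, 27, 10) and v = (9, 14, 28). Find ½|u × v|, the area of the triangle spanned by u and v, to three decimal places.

i: 27·28 - 10·14 = 756 - 140 = 616
j: 10·9 - 4·28 = 90 - 112 = -22
k: 4·14 - 27·9 = 56 - 243 = -187
u × v = (616, -22, -187)
|u × v| = √(616² + (-22)² + (-187)²) = √414909 ≈ 644.1343
area = ½ · 644.1343 ≈ 322.067

322.067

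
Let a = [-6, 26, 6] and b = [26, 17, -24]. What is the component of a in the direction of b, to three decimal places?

a · b = (-6)·26 + 26·17 + 6·(-24) = -156 + 442 - 144 = 142
|b| = √(676 + 289 + 576) = √1541 ≈ 39.2556
comp_b a = 142 / √1541 ≈ 3.617

3.617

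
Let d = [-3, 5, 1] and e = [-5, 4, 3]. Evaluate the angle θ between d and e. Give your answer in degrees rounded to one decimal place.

d · e = (-3)·(-5) + 5·4 + 1·3 = 15 + 20 + 3 = 38
|d|² = 9 + 25 + 1 = 35,  |d| = √35 ≈ 5.916080
|e|² = 25 + 16 + 9 = 50,  |e| = √50 ≈ 7.071068
cos θ = 38 / (5.916080 · 7.071068) ≈ 0.90837
θ = arccos(0.90837) ≈ 24.7°

24.7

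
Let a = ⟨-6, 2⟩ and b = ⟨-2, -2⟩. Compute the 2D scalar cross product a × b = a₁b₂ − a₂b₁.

16

(-6)·(-2) - 2·(-2) = 12 - (-4) = 16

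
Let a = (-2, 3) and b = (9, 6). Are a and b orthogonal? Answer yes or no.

yes

a · b = (-2)·9 + 3·6 = -18 + 18 = 0
Zero, so the vectors are orthogonal.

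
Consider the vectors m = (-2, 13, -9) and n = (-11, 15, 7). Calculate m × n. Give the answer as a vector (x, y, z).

(226, 113, 113)

i: 13·7 - (-9)·15 = 91 - (-135) = 226
j: (-9)·(-11) - (-2)·7 = 99 - (-14) = 113
k: (-2)·15 - 13·(-11) = -30 - (-143) = 113
m × n = (226, 113, 113)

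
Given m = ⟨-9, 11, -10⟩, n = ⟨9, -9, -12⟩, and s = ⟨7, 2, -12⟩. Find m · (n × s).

n × s:
i: (-9)·(-12) - (-12)·2 = 108 - (-24) = 132
j: (-12)·7 - 9·(-12) = -84 - (-108) = 24
k: 9·2 - (-9)·7 = 18 - (-63) = 81
n × s = (132, 24, 81)
m · (n × s) = (-9)·132 + 11·24 + (-10)·81 = -1188 + 264 - 810 = -1734

-1734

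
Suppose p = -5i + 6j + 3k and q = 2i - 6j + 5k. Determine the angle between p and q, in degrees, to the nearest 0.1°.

p · q = (-5)·2 + 6·(-6) + 3·5 = -10 - 36 + 15 = -31
|p|² = 25 + 36 + 9 = 70,  |p| = √70 ≈ 8.366600
|q|² = 4 + 36 + 25 = 65,  |q| = √65 ≈ 8.062258
cos θ = -31 / (8.366600 · 8.062258) ≈ -0.45957
θ = arccos(-0.45957) ≈ 117.4°

117.4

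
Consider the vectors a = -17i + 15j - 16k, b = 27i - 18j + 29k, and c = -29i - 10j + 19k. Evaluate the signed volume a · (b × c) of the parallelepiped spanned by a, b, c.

b × c:
i: (-18)·19 - 29·(-10) = -342 - (-290) = -52
j: 29·(-29) - 27·19 = -841 - 513 = -1354
k: 27·(-10) - (-18)·(-29) = -270 - 522 = -792
b × c = (-52, -1354, -792)
a · (b × c) = (-17)·(-52) + 15·(-1354) + (-16)·(-792) = 884 - 20310 + 12672 = -6754

-6754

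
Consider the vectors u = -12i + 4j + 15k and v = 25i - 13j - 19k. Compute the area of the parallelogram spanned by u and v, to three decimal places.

197.246

i: 4·(-19) - 15·(-13) = -76 - (-195) = 119
j: 15·25 - (-12)·(-19) = 375 - 228 = 147
k: (-12)·(-13) - 4·25 = 156 - 100 = 56
u × v = (119, 147, 56)
|u × v| = √(119² + 147² + 56²) = √38906 ≈ 197.2460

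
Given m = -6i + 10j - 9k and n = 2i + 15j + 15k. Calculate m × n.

(285, 72, -110)

i: 10·15 - (-9)·15 = 150 - (-135) = 285
j: (-9)·2 - (-6)·15 = -18 - (-90) = 72
k: (-6)·15 - 10·2 = -90 - 20 = -110
m × n = (285, 72, -110)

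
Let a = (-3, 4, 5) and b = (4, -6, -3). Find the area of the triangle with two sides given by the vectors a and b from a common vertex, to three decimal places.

10.595

i: 4·(-3) - 5·(-6) = -12 - (-30) = 18
j: 5·4 - (-3)·(-3) = 20 - 9 = 11
k: (-3)·(-6) - 4·4 = 18 - 16 = 2
a × b = (18, 11, 2)
|a × b| = √(18² + 11² + 2²) = √449 ≈ 21.1896
area = ½ · 21.1896 ≈ 10.595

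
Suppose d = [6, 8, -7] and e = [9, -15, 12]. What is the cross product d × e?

(-9, -135, -162)

i: 8·12 - (-7)·(-15) = 96 - 105 = -9
j: (-7)·9 - 6·12 = -63 - 72 = -135
k: 6·(-15) - 8·9 = -90 - 72 = -162
d × e = (-9, -135, -162)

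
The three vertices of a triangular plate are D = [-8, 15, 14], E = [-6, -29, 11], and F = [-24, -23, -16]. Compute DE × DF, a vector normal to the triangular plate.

(1206, 108, -780)

DE = (2, -44, -3)
DF = (-16, -38, -30)
i: (-44)·(-30) - (-3)·(-38) = 1320 - 114 = 1206
j: (-3)·(-16) - 2·(-30) = 48 - (-60) = 108
k: 2·(-38) - (-44)·(-16) = -76 - 704 = -780
DE × DF = (1206, 108, -780)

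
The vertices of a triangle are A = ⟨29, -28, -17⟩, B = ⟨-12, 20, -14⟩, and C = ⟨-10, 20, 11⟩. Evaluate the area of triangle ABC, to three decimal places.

AB = (-41, 48, 3),  AC = (-39, 48, 28)
i: 48·28 - 3·48 = 1344 - 144 = 1200
j: 3·(-39) - (-41)·28 = -117 - (-1148) = 1031
k: (-41)·48 - 48·(-39) = -1968 - (-1872) = -96
AB × AC = (1200, 1031, -96)
|AB × AC| = √2512177 ≈ 1584.9849
area = ½ · 1584.9849 ≈ 792.492

792.492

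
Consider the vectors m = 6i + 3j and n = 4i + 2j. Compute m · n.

m · n = 6·4 + 3·2 = 24 + 6 = 30

30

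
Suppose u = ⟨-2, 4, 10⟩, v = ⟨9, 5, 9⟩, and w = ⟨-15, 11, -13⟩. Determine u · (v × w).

v × w:
i: 5·(-13) - 9·11 = -65 - 99 = -164
j: 9·(-15) - 9·(-13) = -135 - (-117) = -18
k: 9·11 - 5·(-15) = 99 - (-75) = 174
v × w = (-164, -18, 174)
u · (v × w) = (-2)·(-164) + 4·(-18) + 10·174 = 328 - 72 + 1740 = 1996

1996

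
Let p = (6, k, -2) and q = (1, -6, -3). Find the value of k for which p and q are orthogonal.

p · q = 6·1 + k·(-6) + (-2)·(-3) = 12 - 6k
Set equal to 0: -6k = -12, so k = 2.

2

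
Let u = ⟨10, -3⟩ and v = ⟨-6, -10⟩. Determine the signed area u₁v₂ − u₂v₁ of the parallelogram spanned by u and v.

-118

10·(-10) - (-3)·(-6) = -100 - 18 = -118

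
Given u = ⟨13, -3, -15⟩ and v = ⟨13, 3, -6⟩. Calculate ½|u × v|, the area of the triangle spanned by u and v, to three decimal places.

i: (-3)·(-6) - (-15)·3 = 18 - (-45) = 63
j: (-15)·13 - 13·(-6) = -195 - (-78) = -117
k: 13·3 - (-3)·13 = 39 - (-39) = 78
u × v = (63, -117, 78)
|u × v| = √(63² + (-117)² + 78²) = √23742 ≈ 154.0844
area = ½ · 154.0844 ≈ 77.042

77.042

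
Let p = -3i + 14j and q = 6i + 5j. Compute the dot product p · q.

p · q = (-3)·6 + 14·5 = -18 + 70 = 52

52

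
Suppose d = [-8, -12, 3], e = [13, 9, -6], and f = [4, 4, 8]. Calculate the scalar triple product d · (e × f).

816

e × f:
i: 9·8 - (-6)·4 = 72 - (-24) = 96
j: (-6)·4 - 13·8 = -24 - 104 = -128
k: 13·4 - 9·4 = 52 - 36 = 16
e × f = (96, -128, 16)
d · (e × f) = (-8)·96 + (-12)·(-128) + 3·16 = -768 + 1536 + 48 = 816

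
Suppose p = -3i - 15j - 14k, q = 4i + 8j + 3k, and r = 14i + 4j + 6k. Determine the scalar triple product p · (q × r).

966

q × r:
i: 8·6 - 3·4 = 48 - 12 = 36
j: 3·14 - 4·6 = 42 - 24 = 18
k: 4·4 - 8·14 = 16 - 112 = -96
q × r = (36, 18, -96)
p · (q × r) = (-3)·36 + (-15)·18 + (-14)·(-96) = -108 - 270 + 1344 = 966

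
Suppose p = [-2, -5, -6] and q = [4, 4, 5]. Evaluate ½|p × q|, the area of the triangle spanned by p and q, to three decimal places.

9.233

i: (-5)·5 - (-6)·4 = -25 - (-24) = -1
j: (-6)·4 - (-2)·5 = -24 - (-10) = -14
k: (-2)·4 - (-5)·4 = -8 - (-20) = 12
p × q = (-1, -14, 12)
|p × q| = √((-1)² + (-14)² + 12²) = √341 ≈ 18.4662
area = ½ · 18.4662 ≈ 9.233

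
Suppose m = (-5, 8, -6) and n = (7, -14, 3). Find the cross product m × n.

i: 8·3 - (-6)·(-14) = 24 - 84 = -60
j: (-6)·7 - (-5)·3 = -42 - (-15) = -27
k: (-5)·(-14) - 8·7 = 70 - 56 = 14
m × n = (-60, -27, 14)

(-60, -27, 14)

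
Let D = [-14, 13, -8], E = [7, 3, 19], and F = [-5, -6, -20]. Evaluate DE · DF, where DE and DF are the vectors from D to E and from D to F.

DE = E − D = (21, -10, 27)
DF = F − D = (9, -19, -12)
DE · DF = 21·9 + (-10)·(-19) + 27·(-12) = 189 + 190 - 324 = 55

55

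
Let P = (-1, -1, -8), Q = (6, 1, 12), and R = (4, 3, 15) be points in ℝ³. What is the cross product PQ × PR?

(-34, -61, 18)

PQ = (7, 2, 20)
PR = (5, 4, 23)
i: 2·23 - 20·4 = 46 - 80 = -34
j: 20·5 - 7·23 = 100 - 161 = -61
k: 7·4 - 2·5 = 28 - 10 = 18
PQ × PR = (-34, -61, 18)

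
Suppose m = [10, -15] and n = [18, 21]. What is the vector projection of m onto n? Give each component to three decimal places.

(-3.176, -3.706)

m · n = 10·18 + (-15)·21 = 180 - 315 = -135
|n|² = 324 + 441 = 765
proj_n m = (-135/765) · (18, 21) ≈ (-3.176, -3.706)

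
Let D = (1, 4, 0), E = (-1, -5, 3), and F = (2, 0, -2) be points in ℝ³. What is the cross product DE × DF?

DE = (-2, -9, 3)
DF = (1, -4, -2)
i: (-9)·(-2) - 3·(-4) = 18 - (-12) = 30
j: 3·1 - (-2)·(-2) = 3 - 4 = -1
k: (-2)·(-4) - (-9)·1 = 8 - (-9) = 17
DE × DF = (30, -1, 17)

(30, -1, 17)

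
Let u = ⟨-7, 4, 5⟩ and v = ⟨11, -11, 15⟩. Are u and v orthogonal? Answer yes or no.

u · v = (-7)·11 + 4·(-11) + 5·15 = -77 - 44 + 75 = -46
Nonzero, so the vectors are not orthogonal.

no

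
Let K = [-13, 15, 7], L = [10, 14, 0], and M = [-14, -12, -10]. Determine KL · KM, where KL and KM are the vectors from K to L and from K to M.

123

KL = L − K = (23, -1, -7)
KM = M − K = (-1, -27, -17)
KL · KM = 23·(-1) + (-1)·(-27) + (-7)·(-17) = -23 + 27 + 119 = 123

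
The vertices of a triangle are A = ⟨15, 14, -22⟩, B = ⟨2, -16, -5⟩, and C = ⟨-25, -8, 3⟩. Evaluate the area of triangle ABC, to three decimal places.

525.071

AB = (-13, -30, 17),  AC = (-40, -22, 25)
i: (-30)·25 - 17·(-22) = -750 - (-374) = -376
j: 17·(-40) - (-13)·25 = -680 - (-325) = -355
k: (-13)·(-22) - (-30)·(-40) = 286 - 1200 = -914
AB × AC = (-376, -355, -914)
|AB × AC| = √1102797 ≈ 1050.1414
area = ½ · 1050.1414 ≈ 525.071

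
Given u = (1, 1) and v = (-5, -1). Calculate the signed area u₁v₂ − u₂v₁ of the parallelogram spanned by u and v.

4

1·(-1) - 1·(-5) = -1 - (-5) = 4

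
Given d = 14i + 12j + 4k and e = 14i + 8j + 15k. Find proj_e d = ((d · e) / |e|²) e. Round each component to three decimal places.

d · e = 14·14 + 12·8 + 4·15 = 196 + 96 + 60 = 352
|e|² = 196 + 64 + 225 = 485
proj_e d = (352/485) · (14, 8, 15) ≈ (10.161, 5.806, 10.887)

(10.161, 5.806, 10.887)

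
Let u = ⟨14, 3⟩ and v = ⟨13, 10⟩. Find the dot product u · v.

212

u · v = 14·13 + 3·10 = 182 + 30 = 212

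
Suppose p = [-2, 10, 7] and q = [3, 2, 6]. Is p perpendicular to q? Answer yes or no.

no

p · q = (-2)·3 + 10·2 + 7·6 = -6 + 20 + 42 = 56
Nonzero, so the vectors are not orthogonal.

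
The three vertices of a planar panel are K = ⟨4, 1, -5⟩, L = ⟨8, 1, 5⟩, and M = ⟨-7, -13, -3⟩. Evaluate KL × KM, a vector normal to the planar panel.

KL = (4, 0, 10)
KM = (-11, -14, 2)
i: 0·2 - 10·(-14) = 0 - (-140) = 140
j: 10·(-11) - 4·2 = -110 - 8 = -118
k: 4·(-14) - 0·(-11) = -56 - 0 = -56
KL × KM = (140, -118, -56)

(140, -118, -56)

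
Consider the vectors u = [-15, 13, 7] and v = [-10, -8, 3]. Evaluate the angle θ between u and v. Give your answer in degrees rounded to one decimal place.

u · v = (-15)·(-10) + 13·(-8) + 7·3 = 150 - 104 + 21 = 67
|u|² = 225 + 169 + 49 = 443,  |u| = √443 ≈ 21.047565
|v|² = 100 + 64 + 9 = 173,  |v| = √173 ≈ 13.152946
cos θ = 67 / (21.047565 · 13.152946) ≈ 0.24202
θ = arccos(0.24202) ≈ 76.0°

76.0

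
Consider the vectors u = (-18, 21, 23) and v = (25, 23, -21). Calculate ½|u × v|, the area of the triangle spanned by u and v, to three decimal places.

i: 21·(-21) - 23·23 = -441 - 529 = -970
j: 23·25 - (-18)·(-21) = 575 - 378 = 197
k: (-18)·23 - 21·25 = -414 - 525 = -939
u × v = (-970, 197, -939)
|u × v| = √((-970)² + 197² + (-939)²) = √1861430 ≈ 1364.3423
area = ½ · 1364.3423 ≈ 682.171

682.171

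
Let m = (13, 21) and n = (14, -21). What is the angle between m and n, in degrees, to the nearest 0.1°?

m · n = 13·14 + 21·(-21) = 182 - 441 = -259
|m|² = 169 + 441 = 610,  |m| = √610 ≈ 24.698178
|n|² = 196 + 441 = 637,  |n| = √637 ≈ 25.238859
cos θ = -259 / (24.698178 · 25.238859) ≈ -0.41549
θ = arccos(-0.41549) ≈ 114.6°

114.6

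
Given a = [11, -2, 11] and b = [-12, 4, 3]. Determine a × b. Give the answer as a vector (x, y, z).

(-50, -165, 20)

i: (-2)·3 - 11·4 = -6 - 44 = -50
j: 11·(-12) - 11·3 = -132 - 33 = -165
k: 11·4 - (-2)·(-12) = 44 - 24 = 20
a × b = (-50, -165, 20)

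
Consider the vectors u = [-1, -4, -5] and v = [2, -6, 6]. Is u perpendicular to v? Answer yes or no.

u · v = (-1)·2 + (-4)·(-6) + (-5)·6 = -2 + 24 - 30 = -8
Nonzero, so the vectors are not orthogonal.

no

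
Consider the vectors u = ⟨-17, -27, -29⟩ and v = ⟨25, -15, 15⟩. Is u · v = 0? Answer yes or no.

no

u · v = (-17)·25 + (-27)·(-15) + (-29)·15 = -425 + 405 - 435 = -455
Nonzero, so the vectors are not orthogonal.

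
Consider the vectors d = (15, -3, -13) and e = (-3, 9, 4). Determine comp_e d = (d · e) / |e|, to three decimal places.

-12.044

d · e = 15·(-3) + (-3)·9 + (-13)·4 = -45 - 27 - 52 = -124
|e| = √(9 + 81 + 16) = √106 ≈ 10.2956
comp_e d = -124 / √106 ≈ -12.044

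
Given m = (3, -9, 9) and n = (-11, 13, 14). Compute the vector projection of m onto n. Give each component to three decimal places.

(0.543, -0.642, -0.691)

m · n = 3·(-11) + (-9)·13 + 9·14 = -33 - 117 + 126 = -24
|n|² = 121 + 169 + 196 = 486
proj_n m = (-24/486) · (-11, 13, 14) ≈ (0.543, -0.642, -0.691)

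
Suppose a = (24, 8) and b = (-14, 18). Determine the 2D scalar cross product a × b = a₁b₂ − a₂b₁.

544

24·18 - 8·(-14) = 432 - (-112) = 544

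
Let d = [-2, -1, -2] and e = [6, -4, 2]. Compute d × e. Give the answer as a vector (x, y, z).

(-10, -8, 14)

i: (-1)·2 - (-2)·(-4) = -2 - 8 = -10
j: (-2)·6 - (-2)·2 = -12 - (-4) = -8
k: (-2)·(-4) - (-1)·6 = 8 - (-6) = 14
d × e = (-10, -8, 14)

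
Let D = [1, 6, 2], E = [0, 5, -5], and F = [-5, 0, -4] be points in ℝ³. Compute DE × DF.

DE = (-1, -1, -7)
DF = (-6, -6, -6)
i: (-1)·(-6) - (-7)·(-6) = 6 - 42 = -36
j: (-7)·(-6) - (-1)·(-6) = 42 - 6 = 36
k: (-1)·(-6) - (-1)·(-6) = 6 - 6 = 0
DE × DF = (-36, 36, 0)

(-36, 36, 0)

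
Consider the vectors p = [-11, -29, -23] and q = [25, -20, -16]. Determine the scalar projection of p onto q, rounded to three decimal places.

p · q = (-11)·25 + (-29)·(-20) + (-23)·(-16) = -275 + 580 + 368 = 673
|q| = √(625 + 400 + 256) = √1281 ≈ 35.7911
comp_q p = 673 / √1281 ≈ 18.804

18.804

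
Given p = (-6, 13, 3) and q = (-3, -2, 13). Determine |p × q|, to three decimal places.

i: 13·13 - 3·(-2) = 169 - (-6) = 175
j: 3·(-3) - (-6)·13 = -9 - (-78) = 69
k: (-6)·(-2) - 13·(-3) = 12 - (-39) = 51
p × q = (175, 69, 51)
|p × q| = √(175² + 69² + 51²) = √37987 ≈ 194.9025

194.903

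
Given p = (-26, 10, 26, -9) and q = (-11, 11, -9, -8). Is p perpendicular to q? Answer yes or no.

no

p · q = (-26)·(-11) + 10·11 + 26·(-9) + (-9)·(-8) = 286 + 110 - 234 + 72 = 234
Nonzero, so the vectors are not orthogonal.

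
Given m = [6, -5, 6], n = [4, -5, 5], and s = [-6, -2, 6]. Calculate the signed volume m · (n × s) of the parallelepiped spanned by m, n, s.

n × s:
i: (-5)·6 - 5·(-2) = -30 - (-10) = -20
j: 5·(-6) - 4·6 = -30 - 24 = -54
k: 4·(-2) - (-5)·(-6) = -8 - 30 = -38
n × s = (-20, -54, -38)
m · (n × s) = 6·(-20) + (-5)·(-54) + 6·(-38) = -120 + 270 - 228 = -78

-78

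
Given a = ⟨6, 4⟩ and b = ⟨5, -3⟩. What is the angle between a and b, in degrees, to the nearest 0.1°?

64.7

a · b = 6·5 + 4·(-3) = 30 - 12 = 18
|a|² = 36 + 16 = 52,  |a| = √52 ≈ 7.211103
|b|² = 25 + 9 = 34,  |b| = √34 ≈ 5.830952
cos θ = 18 / (7.211103 · 5.830952) ≈ 0.42809
θ = arccos(0.42809) ≈ 64.7°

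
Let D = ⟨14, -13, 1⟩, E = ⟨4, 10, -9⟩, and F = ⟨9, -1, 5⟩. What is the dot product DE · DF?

286

DE = E − D = (-10, 23, -10)
DF = F − D = (-5, 12, 4)
DE · DF = (-10)·(-5) + 23·12 + (-10)·4 = 50 + 276 - 40 = 286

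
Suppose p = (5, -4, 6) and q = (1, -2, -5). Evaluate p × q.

i: (-4)·(-5) - 6·(-2) = 20 - (-12) = 32
j: 6·1 - 5·(-5) = 6 - (-25) = 31
k: 5·(-2) - (-4)·1 = -10 - (-4) = -6
p × q = (32, 31, -6)

(32, 31, -6)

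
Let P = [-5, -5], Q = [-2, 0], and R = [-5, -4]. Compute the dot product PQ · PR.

5

PQ = Q − P = (3, 5)
PR = R − P = (0, 1)
PQ · PR = 3·0 + 5·1 = 0 + 5 = 5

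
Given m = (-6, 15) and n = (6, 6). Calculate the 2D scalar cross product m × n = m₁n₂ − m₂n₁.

(-6)·6 - 15·6 = -36 - 90 = -126

-126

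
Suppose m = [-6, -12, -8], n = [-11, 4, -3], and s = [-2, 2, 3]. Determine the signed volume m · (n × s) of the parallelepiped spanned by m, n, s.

n × s:
i: 4·3 - (-3)·2 = 12 - (-6) = 18
j: (-3)·(-2) - (-11)·3 = 6 - (-33) = 39
k: (-11)·2 - 4·(-2) = -22 - (-8) = -14
n × s = (18, 39, -14)
m · (n × s) = (-6)·18 + (-12)·39 + (-8)·(-14) = -108 - 468 + 112 = -464

-464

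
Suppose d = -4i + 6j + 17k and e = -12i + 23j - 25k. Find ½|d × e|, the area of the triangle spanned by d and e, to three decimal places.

310.442

i: 6·(-25) - 17·23 = -150 - 391 = -541
j: 17·(-12) - (-4)·(-25) = -204 - 100 = -304
k: (-4)·23 - 6·(-12) = -92 - (-72) = -20
d × e = (-541, -304, -20)
|d × e| = √((-541)² + (-304)² + (-20)²) = √385497 ≈ 620.8840
area = ½ · 620.8840 ≈ 310.442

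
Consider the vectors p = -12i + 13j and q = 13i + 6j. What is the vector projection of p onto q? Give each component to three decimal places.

(-4.946, -2.283)

p · q = (-12)·13 + 13·6 = -156 + 78 = -78
|q|² = 169 + 36 = 205
proj_q p = (-78/205) · (13, 6) ≈ (-4.946, -2.283)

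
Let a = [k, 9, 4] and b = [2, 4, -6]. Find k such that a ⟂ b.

-6

a · b = k·2 + 9·4 + 4·(-6) = 12 + 2k
Set equal to 0: 2k = -12, so k = -6.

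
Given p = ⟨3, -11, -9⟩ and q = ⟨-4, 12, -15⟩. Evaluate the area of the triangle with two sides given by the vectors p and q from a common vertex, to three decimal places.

i: (-11)·(-15) - (-9)·12 = 165 - (-108) = 273
j: (-9)·(-4) - 3·(-15) = 36 - (-45) = 81
k: 3·12 - (-11)·(-4) = 36 - 44 = -8
p × q = (273, 81, -8)
|p × q| = √(273² + 81² + (-8)²) = √81154 ≈ 284.8754
area = ½ · 284.8754 ≈ 142.438

142.438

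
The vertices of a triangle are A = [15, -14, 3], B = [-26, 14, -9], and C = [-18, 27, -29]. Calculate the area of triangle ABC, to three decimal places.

627.559

AB = (-41, 28, -12),  AC = (-33, 41, -32)
i: 28·(-32) - (-12)·41 = -896 - (-492) = -404
j: (-12)·(-33) - (-41)·(-32) = 396 - 1312 = -916
k: (-41)·41 - 28·(-33) = -1681 - (-924) = -757
AB × AC = (-404, -916, -757)
|AB × AC| = √1575321 ≈ 1255.1179
area = ½ · 1255.1179 ≈ 627.559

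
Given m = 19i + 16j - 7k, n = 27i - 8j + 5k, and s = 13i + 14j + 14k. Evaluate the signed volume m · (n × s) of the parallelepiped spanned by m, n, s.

-11840

n × s:
i: (-8)·14 - 5·14 = -112 - 70 = -182
j: 5·13 - 27·14 = 65 - 378 = -313
k: 27·14 - (-8)·13 = 378 - (-104) = 482
n × s = (-182, -313, 482)
m · (n × s) = 19·(-182) + 16·(-313) + (-7)·482 = -3458 - 5008 - 3374 = -11840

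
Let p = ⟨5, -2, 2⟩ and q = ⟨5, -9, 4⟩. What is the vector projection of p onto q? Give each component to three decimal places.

p · q = 5·5 + (-2)·(-9) + 2·4 = 25 + 18 + 8 = 51
|q|² = 25 + 81 + 16 = 122
proj_q p = (51/122) · (5, -9, 4) ≈ (2.090, -3.762, 1.672)

(2.090, -3.762, 1.672)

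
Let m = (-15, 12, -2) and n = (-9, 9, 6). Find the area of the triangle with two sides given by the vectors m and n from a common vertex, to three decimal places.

71.577

i: 12·6 - (-2)·9 = 72 - (-18) = 90
j: (-2)·(-9) - (-15)·6 = 18 - (-90) = 108
k: (-15)·9 - 12·(-9) = -135 - (-108) = -27
m × n = (90, 108, -27)
|m × n| = √(90² + 108² + (-27)²) = √20493 ≈ 143.1538
area = ½ · 143.1538 ≈ 71.577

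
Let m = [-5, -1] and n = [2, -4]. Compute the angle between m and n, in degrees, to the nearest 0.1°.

105.3

m · n = (-5)·2 + (-1)·(-4) = -10 + 4 = -6
|m|² = 25 + 1 = 26,  |m| = √26 ≈ 5.099020
|n|² = 4 + 16 = 20,  |n| = √20 ≈ 4.472136
cos θ = -6 / (5.099020 · 4.472136) ≈ -0.26312
θ = arccos(-0.26312) ≈ 105.3°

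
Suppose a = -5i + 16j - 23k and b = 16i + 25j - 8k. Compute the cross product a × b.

i: 16·(-8) - (-23)·25 = -128 - (-575) = 447
j: (-23)·16 - (-5)·(-8) = -368 - 40 = -408
k: (-5)·25 - 16·16 = -125 - 256 = -381
a × b = (447, -408, -381)

(447, -408, -381)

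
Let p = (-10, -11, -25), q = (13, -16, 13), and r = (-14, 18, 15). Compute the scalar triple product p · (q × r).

8637

q × r:
i: (-16)·15 - 13·18 = -240 - 234 = -474
j: 13·(-14) - 13·15 = -182 - 195 = -377
k: 13·18 - (-16)·(-14) = 234 - 224 = 10
q × r = (-474, -377, 10)
p · (q × r) = (-10)·(-474) + (-11)·(-377) + (-25)·10 = 4740 + 4147 - 250 = 8637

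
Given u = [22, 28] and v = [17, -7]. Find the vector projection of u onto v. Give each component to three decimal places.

(8.953, -3.686)

u · v = 22·17 + 28·(-7) = 374 - 196 = 178
|v|² = 289 + 49 = 338
proj_v u = (178/338) · (17, -7) ≈ (8.953, -3.686)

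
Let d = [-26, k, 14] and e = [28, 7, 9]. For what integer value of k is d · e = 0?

86

d · e = (-26)·28 + k·7 + 14·9 = -602 + 7k
Set equal to 0: 7k = 602, so k = 86.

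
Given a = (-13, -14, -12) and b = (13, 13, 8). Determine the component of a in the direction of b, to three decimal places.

-22.294

a · b = (-13)·13 + (-14)·13 + (-12)·8 = -169 - 182 - 96 = -447
|b| = √(169 + 169 + 64) = √402 ≈ 20.0499
comp_b a = -447 / √402 ≈ -22.294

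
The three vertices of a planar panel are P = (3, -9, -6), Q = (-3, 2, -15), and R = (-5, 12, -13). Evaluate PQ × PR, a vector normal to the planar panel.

(112, 30, -38)

PQ = (-6, 11, -9)
PR = (-8, 21, -7)
i: 11·(-7) - (-9)·21 = -77 - (-189) = 112
j: (-9)·(-8) - (-6)·(-7) = 72 - 42 = 30
k: (-6)·21 - 11·(-8) = -126 - (-88) = -38
PQ × PR = (112, 30, -38)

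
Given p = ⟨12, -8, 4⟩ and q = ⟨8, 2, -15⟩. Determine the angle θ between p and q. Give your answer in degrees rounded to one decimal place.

85.5

p · q = 12·8 + (-8)·2 + 4·(-15) = 96 - 16 - 60 = 20
|p|² = 144 + 64 + 16 = 224,  |p| = √224 ≈ 14.966630
|q|² = 64 + 4 + 225 = 293,  |q| = √293 ≈ 17.117243
cos θ = 20 / (14.966630 · 17.117243) ≈ 0.07807
θ = arccos(0.07807) ≈ 85.5°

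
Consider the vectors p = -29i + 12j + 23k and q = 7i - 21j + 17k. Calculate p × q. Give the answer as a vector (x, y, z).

i: 12·17 - 23·(-21) = 204 - (-483) = 687
j: 23·7 - (-29)·17 = 161 - (-493) = 654
k: (-29)·(-21) - 12·7 = 609 - 84 = 525
p × q = (687, 654, 525)

(687, 654, 525)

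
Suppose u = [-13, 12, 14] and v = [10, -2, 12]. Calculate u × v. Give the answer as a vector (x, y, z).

(172, 296, -94)

i: 12·12 - 14·(-2) = 144 - (-28) = 172
j: 14·10 - (-13)·12 = 140 - (-156) = 296
k: (-13)·(-2) - 12·10 = 26 - 120 = -94
u × v = (172, 296, -94)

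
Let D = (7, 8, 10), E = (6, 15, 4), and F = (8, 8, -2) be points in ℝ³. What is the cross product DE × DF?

DE = (-1, 7, -6)
DF = (1, 0, -12)
i: 7·(-12) - (-6)·0 = -84 - 0 = -84
j: (-6)·1 - (-1)·(-12) = -6 - 12 = -18
k: (-1)·0 - 7·1 = 0 - 7 = -7
DE × DF = (-84, -18, -7)

(-84, -18, -7)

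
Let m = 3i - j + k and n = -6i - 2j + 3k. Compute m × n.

(-1, -15, -12)

i: (-1)·3 - 1·(-2) = -3 - (-2) = -1
j: 1·(-6) - 3·3 = -6 - 9 = -15
k: 3·(-2) - (-1)·(-6) = -6 - 6 = -12
m × n = (-1, -15, -12)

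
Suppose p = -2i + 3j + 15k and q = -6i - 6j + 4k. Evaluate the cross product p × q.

(102, -82, 30)

i: 3·4 - 15·(-6) = 12 - (-90) = 102
j: 15·(-6) - (-2)·4 = -90 - (-8) = -82
k: (-2)·(-6) - 3·(-6) = 12 - (-18) = 30
p × q = (102, -82, 30)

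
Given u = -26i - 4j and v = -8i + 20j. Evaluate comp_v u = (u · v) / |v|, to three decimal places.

u · v = (-26)·(-8) + (-4)·20 = 208 - 80 = 128
|v| = √(64 + 400) = √464 ≈ 21.5407
comp_v u = 128 / √464 ≈ 5.942

5.942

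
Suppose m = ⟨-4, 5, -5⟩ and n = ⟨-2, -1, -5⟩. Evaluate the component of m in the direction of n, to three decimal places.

m · n = (-4)·(-2) + 5·(-1) + (-5)·(-5) = 8 - 5 + 25 = 28
|n| = √(4 + 1 + 25) = √30 ≈ 5.4772
comp_n m = 28 / √30 ≈ 5.112

5.112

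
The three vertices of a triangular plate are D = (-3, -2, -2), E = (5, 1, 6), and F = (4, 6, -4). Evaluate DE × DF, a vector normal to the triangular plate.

DE = (8, 3, 8)
DF = (7, 8, -2)
i: 3·(-2) - 8·8 = -6 - 64 = -70
j: 8·7 - 8·(-2) = 56 - (-16) = 72
k: 8·8 - 3·7 = 64 - 21 = 43
DE × DF = (-70, 72, 43)

(-70, 72, 43)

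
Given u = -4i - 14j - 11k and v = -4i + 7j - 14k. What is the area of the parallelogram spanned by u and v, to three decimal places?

i: (-14)·(-14) - (-11)·7 = 196 - (-77) = 273
j: (-11)·(-4) - (-4)·(-14) = 44 - 56 = -12
k: (-4)·7 - (-14)·(-4) = -28 - 56 = -84
u × v = (273, -12, -84)
|u × v| = √(273² + (-12)² + (-84)²) = √81729 ≈ 285.8828

285.883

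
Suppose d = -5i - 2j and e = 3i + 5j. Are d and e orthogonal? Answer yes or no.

d · e = (-5)·3 + (-2)·5 = -15 - 10 = -25
Nonzero, so the vectors are not orthogonal.

no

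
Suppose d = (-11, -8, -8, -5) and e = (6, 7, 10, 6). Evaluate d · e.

d · e = (-11)·6 + (-8)·7 + (-8)·10 + (-5)·6 = -66 - 56 - 80 - 30 = -232

-232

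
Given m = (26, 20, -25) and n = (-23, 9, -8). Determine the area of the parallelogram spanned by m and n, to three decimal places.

1048.308

i: 20·(-8) - (-25)·9 = -160 - (-225) = 65
j: (-25)·(-23) - 26·(-8) = 575 - (-208) = 783
k: 26·9 - 20·(-23) = 234 - (-460) = 694
m × n = (65, 783, 694)
|m × n| = √(65² + 783² + 694²) = √1098950 ≈ 1048.3082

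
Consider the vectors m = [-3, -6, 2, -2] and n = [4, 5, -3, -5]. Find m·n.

-38

m · n = (-3)·4 + (-6)·5 + 2·(-3) + (-2)·(-5) = -12 - 30 - 6 + 10 = -38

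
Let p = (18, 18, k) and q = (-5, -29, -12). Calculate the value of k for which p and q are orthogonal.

p · q = 18·(-5) + 18·(-29) + k·(-12) = -612 - 12k
Set equal to 0: -12k = 612, so k = -51.

-51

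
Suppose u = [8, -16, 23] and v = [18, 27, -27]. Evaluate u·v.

u · v = 8·18 + (-16)·27 + 23·(-27) = 144 - 432 - 621 = -909

-909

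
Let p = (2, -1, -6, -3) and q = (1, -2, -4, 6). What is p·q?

10

p · q = 2·1 + (-1)·(-2) + (-6)·(-4) + (-3)·6 = 2 + 2 + 24 - 18 = 10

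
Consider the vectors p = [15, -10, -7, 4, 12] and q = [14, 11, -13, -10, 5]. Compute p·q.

p · q = 15·14 + (-10)·11 + (-7)·(-13) + 4·(-10) + 12·5 = 210 - 110 + 91 - 40 + 60 = 211

211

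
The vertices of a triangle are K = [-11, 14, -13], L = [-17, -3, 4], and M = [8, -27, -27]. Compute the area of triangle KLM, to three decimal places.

560.158

KL = (-6, -17, 17),  KM = (19, -41, -14)
i: (-17)·(-14) - 17·(-41) = 238 - (-697) = 935
j: 17·19 - (-6)·(-14) = 323 - 84 = 239
k: (-6)·(-41) - (-17)·19 = 246 - (-323) = 569
KL × KM = (935, 239, 569)
|KL × KM| = √1255107 ≈ 1120.3156
area = ½ · 1120.3156 ≈ 560.158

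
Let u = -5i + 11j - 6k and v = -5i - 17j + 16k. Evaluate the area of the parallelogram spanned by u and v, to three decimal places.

192.811

i: 11·16 - (-6)·(-17) = 176 - 102 = 74
j: (-6)·(-5) - (-5)·16 = 30 - (-80) = 110
k: (-5)·(-17) - 11·(-5) = 85 - (-55) = 140
u × v = (74, 110, 140)
|u × v| = √(74² + 110² + 140²) = √37176 ≈ 192.8108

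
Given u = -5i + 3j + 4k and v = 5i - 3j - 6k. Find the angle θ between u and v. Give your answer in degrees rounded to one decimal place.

u · v = (-5)·5 + 3·(-3) + 4·(-6) = -25 - 9 - 24 = -58
|u|² = 25 + 9 + 16 = 50,  |u| = √50 ≈ 7.071068
|v|² = 25 + 9 + 36 = 70,  |v| = √70 ≈ 8.366600
cos θ = -58 / (7.071068 · 8.366600) ≈ -0.98038
θ = arccos(-0.98038) ≈ 168.6°

168.6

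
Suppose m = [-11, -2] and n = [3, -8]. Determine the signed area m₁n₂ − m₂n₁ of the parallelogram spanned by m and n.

(-11)·(-8) - (-2)·3 = 88 - (-6) = 94

94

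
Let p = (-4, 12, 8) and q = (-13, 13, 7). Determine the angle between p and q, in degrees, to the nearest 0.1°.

26.3

p · q = (-4)·(-13) + 12·13 + 8·7 = 52 + 156 + 56 = 264
|p|² = 16 + 144 + 64 = 224,  |p| = √224 ≈ 14.966630
|q|² = 169 + 169 + 49 = 387,  |q| = √387 ≈ 19.672316
cos θ = 264 / (14.966630 · 19.672316) ≈ 0.89665
θ = arccos(0.89665) ≈ 26.3°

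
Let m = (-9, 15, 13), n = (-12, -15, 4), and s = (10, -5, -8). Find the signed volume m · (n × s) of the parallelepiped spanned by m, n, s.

630

n × s:
i: (-15)·(-8) - 4·(-5) = 120 - (-20) = 140
j: 4·10 - (-12)·(-8) = 40 - 96 = -56
k: (-12)·(-5) - (-15)·10 = 60 - (-150) = 210
n × s = (140, -56, 210)
m · (n × s) = (-9)·140 + 15·(-56) + 13·210 = -1260 - 840 + 2730 = 630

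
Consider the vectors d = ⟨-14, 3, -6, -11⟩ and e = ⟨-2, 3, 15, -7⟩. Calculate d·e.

24

d · e = (-14)·(-2) + 3·3 + (-6)·15 + (-11)·(-7) = 28 + 9 - 90 + 77 = 24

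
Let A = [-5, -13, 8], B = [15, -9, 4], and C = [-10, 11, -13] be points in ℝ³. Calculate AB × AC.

(12, 440, 500)

AB = (20, 4, -4)
AC = (-5, 24, -21)
i: 4·(-21) - (-4)·24 = -84 - (-96) = 12
j: (-4)·(-5) - 20·(-21) = 20 - (-420) = 440
k: 20·24 - 4·(-5) = 480 - (-20) = 500
AB × AC = (12, 440, 500)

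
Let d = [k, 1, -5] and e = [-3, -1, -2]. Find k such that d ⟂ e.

3

d · e = k·(-3) + 1·(-1) + (-5)·(-2) = 9 - 3k
Set equal to 0: -3k = -9, so k = 3.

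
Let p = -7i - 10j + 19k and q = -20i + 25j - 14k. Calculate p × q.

i: (-10)·(-14) - 19·25 = 140 - 475 = -335
j: 19·(-20) - (-7)·(-14) = -380 - 98 = -478
k: (-7)·25 - (-10)·(-20) = -175 - 200 = -375
p × q = (-335, -478, -375)

(-335, -478, -375)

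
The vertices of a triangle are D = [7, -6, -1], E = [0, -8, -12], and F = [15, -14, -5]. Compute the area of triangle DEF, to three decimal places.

DE = (-7, -2, -11),  DF = (8, -8, -4)
i: (-2)·(-4) - (-11)·(-8) = 8 - 88 = -80
j: (-11)·8 - (-7)·(-4) = -88 - 28 = -116
k: (-7)·(-8) - (-2)·8 = 56 - (-16) = 72
DE × DF = (-80, -116, 72)
|DE × DF| = √25040 ≈ 158.2403
area = ½ · 158.2403 ≈ 79.120

79.120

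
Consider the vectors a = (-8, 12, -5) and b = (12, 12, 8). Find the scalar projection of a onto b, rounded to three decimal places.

0.426

a · b = (-8)·12 + 12·12 + (-5)·8 = -96 + 144 - 40 = 8
|b| = √(144 + 144 + 64) = √352 ≈ 18.7617
comp_b a = 8 / √352 ≈ 0.426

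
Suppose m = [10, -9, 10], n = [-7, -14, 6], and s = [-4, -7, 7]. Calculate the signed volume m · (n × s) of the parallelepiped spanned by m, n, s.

-855

n × s:
i: (-14)·7 - 6·(-7) = -98 - (-42) = -56
j: 6·(-4) - (-7)·7 = -24 - (-49) = 25
k: (-7)·(-7) - (-14)·(-4) = 49 - 56 = -7
n × s = (-56, 25, -7)
m · (n × s) = 10·(-56) + (-9)·25 + 10·(-7) = -560 - 225 - 70 = -855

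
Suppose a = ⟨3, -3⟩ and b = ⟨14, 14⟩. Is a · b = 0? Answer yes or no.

yes

a · b = 3·14 + (-3)·14 = 42 - 42 = 0
Zero, so the vectors are orthogonal.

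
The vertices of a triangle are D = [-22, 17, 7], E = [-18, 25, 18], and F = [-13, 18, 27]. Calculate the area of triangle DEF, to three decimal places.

82.441

DE = (4, 8, 11),  DF = (9, 1, 20)
i: 8·20 - 11·1 = 160 - 11 = 149
j: 11·9 - 4·20 = 99 - 80 = 19
k: 4·1 - 8·9 = 4 - 72 = -68
DE × DF = (149, 19, -68)
|DE × DF| = √27186 ≈ 164.8818
area = ½ · 164.8818 ≈ 82.441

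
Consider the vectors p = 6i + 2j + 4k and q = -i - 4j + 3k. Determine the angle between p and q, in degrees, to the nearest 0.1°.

p · q = 6·(-1) + 2·(-4) + 4·3 = -6 - 8 + 12 = -2
|p|² = 36 + 4 + 16 = 56,  |p| = √56 ≈ 7.483315
|q|² = 1 + 16 + 9 = 26,  |q| = √26 ≈ 5.099020
cos θ = -2 / (7.483315 · 5.099020) ≈ -0.05241
θ = arccos(-0.05241) ≈ 93.0°

93.0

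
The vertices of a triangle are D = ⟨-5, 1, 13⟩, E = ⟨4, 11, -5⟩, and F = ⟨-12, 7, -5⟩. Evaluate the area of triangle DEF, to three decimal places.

160.860

DE = (9, 10, -18),  DF = (-7, 6, -18)
i: 10·(-18) - (-18)·6 = -180 - (-108) = -72
j: (-18)·(-7) - 9·(-18) = 126 - (-162) = 288
k: 9·6 - 10·(-7) = 54 - (-70) = 124
DE × DF = (-72, 288, 124)
|DE × DF| = √103504 ≈ 321.7204
area = ½ · 321.7204 ≈ 160.860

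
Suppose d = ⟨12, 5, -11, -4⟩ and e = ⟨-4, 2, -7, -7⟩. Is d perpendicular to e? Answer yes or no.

d · e = 12·(-4) + 5·2 + (-11)·(-7) + (-4)·(-7) = -48 + 10 + 77 + 28 = 67
Nonzero, so the vectors are not orthogonal.

no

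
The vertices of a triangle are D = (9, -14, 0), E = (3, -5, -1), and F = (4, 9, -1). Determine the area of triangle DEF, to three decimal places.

47.027

DE = (-6, 9, -1),  DF = (-5, 23, -1)
i: 9·(-1) - (-1)·23 = -9 - (-23) = 14
j: (-1)·(-5) - (-6)·(-1) = 5 - 6 = -1
k: (-6)·23 - 9·(-5) = -138 - (-45) = -93
DE × DF = (14, -1, -93)
|DE × DF| = √8846 ≈ 94.0532
area = ½ · 94.0532 ≈ 47.027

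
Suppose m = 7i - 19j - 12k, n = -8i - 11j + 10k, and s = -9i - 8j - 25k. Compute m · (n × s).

n × s:
i: (-11)·(-25) - 10·(-8) = 275 - (-80) = 355
j: 10·(-9) - (-8)·(-25) = -90 - 200 = -290
k: (-8)·(-8) - (-11)·(-9) = 64 - 99 = -35
n × s = (355, -290, -35)
m · (n × s) = 7·355 + (-19)·(-290) + (-12)·(-35) = 2485 + 5510 + 420 = 8415

8415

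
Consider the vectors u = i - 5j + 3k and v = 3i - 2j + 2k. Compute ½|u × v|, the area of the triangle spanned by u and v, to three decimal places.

i: (-5)·2 - 3·(-2) = -10 - (-6) = -4
j: 3·3 - 1·2 = 9 - 2 = 7
k: 1·(-2) - (-5)·3 = -2 - (-15) = 13
u × v = (-4, 7, 13)
|u × v| = √((-4)² + 7² + 13²) = √234 ≈ 15.2971
area = ½ · 15.2971 ≈ 7.649

7.649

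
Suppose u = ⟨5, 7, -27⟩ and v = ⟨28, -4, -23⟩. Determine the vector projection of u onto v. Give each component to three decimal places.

u · v = 5·28 + 7·(-4) + (-27)·(-23) = 140 - 28 + 621 = 733
|v|² = 784 + 16 + 529 = 1329
proj_v u = (733/1329) · (28, -4, -23) ≈ (15.443, -2.206, -12.685)

(15.443, -2.206, -12.685)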